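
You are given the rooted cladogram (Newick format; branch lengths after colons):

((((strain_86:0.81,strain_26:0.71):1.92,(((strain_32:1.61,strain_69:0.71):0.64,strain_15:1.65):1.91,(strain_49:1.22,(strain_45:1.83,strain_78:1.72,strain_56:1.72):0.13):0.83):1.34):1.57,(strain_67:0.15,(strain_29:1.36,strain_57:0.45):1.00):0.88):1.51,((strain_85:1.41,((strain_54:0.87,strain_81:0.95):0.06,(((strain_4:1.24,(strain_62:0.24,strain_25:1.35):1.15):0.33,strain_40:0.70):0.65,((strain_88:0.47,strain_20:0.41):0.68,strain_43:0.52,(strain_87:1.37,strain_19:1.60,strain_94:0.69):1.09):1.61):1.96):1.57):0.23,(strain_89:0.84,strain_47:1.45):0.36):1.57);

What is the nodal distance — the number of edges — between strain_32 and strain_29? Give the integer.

The MRCA of strain_32 and strain_29 is the node subtending (((strain_86,strain_26),(((strain_32,strain_69),strain_15),(strain_49,(strain_45,strain_78,strain_56)))),(strain_67,(strain_29,strain_57))).
From strain_32 up to that node: 5 branches. From strain_29 up to the same node: 3 branches. Total: 5 + 3 = 8.

8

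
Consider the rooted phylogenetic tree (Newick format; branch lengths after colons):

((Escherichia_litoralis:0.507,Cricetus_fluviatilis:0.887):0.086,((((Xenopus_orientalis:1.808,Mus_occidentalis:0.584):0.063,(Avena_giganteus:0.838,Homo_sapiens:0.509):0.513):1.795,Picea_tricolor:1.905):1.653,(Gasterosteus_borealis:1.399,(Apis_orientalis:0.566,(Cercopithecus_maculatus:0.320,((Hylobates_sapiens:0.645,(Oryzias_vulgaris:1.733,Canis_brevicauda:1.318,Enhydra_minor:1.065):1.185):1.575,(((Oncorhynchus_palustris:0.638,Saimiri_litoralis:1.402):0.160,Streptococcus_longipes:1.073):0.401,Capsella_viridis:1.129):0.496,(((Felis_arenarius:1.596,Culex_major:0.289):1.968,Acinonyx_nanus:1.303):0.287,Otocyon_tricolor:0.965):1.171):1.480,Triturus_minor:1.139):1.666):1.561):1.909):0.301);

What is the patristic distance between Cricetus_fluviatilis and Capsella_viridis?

9.515

The path runs Cricetus_fluviatilis → … → MRCA → … → Capsella_viridis; the MRCA is the root of the tree.
Branch lengths along that path: 0.887 + 0.086 + 0.301 + 1.909 + 1.561 + 1.666 + 1.480 + 0.496 + 1.129 = 9.515.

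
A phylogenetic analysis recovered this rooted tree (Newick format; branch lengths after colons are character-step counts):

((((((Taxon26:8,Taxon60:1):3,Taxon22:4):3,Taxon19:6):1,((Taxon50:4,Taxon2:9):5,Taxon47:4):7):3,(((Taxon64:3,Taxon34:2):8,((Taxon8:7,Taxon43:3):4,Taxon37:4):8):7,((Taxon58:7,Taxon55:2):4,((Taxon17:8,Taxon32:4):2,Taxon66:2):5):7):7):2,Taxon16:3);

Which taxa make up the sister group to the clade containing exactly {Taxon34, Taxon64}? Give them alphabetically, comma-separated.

Taxon37, Taxon43, Taxon8

The clade containing exactly {Taxon34, Taxon64} attaches to the tree at the node subtending ((Taxon64,Taxon34),((Taxon8,Taxon43),Taxon37)).
The other lineage descending from that same node — the sister group — is ((Taxon8,Taxon43),Taxon37); its 3 tips in alphabetical order are the answer.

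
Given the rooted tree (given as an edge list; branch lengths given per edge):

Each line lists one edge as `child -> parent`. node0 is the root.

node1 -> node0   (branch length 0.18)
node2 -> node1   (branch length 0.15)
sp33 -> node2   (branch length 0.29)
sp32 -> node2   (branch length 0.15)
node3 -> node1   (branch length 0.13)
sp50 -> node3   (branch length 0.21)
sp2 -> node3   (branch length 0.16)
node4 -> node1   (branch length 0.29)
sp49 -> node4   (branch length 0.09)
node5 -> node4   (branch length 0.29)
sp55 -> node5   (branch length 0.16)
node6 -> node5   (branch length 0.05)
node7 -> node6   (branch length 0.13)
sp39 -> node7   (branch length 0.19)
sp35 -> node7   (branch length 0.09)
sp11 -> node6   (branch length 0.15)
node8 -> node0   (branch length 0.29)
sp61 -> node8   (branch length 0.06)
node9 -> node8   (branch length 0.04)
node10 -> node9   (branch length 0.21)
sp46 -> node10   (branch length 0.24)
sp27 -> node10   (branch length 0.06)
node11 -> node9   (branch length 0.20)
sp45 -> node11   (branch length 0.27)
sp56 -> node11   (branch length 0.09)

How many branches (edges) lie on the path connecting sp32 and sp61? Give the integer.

The MRCA of sp32 and sp61 is the root of the tree.
From sp32 up to that node: 3 branches. From sp61 up to the same node: 2 branches. Total: 3 + 2 = 5.

5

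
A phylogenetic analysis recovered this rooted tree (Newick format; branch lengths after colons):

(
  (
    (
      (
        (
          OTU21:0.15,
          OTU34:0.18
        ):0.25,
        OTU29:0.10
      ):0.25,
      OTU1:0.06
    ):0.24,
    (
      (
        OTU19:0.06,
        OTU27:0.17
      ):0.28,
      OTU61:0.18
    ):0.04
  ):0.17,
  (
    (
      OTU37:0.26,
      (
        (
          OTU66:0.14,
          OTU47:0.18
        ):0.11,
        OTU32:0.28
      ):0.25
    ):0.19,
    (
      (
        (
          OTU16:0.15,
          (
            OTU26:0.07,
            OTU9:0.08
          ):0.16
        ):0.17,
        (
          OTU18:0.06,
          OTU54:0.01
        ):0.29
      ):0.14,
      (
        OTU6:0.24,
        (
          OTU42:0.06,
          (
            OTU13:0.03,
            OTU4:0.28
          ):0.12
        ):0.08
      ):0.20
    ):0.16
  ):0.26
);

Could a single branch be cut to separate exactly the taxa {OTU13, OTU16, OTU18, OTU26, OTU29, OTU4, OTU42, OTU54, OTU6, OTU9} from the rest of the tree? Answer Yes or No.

The MRCA of the listed taxa is the root, so the smallest clade containing them is the whole tree.
That clade also contains OTU1, OTU19, OTU21, OTU27, OTU32, OTU34, OTU37, OTU47, OTU61, OTU66, which are not in the proposed group, so the group is not monophyletic.

No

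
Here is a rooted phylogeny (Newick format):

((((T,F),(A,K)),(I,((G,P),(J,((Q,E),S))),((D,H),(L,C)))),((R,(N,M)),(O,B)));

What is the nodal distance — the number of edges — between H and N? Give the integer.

The MRCA of H and N is the root of the tree.
From H up to that node: 5 branches. From N up to the same node: 4 branches. Total: 5 + 4 = 9.

9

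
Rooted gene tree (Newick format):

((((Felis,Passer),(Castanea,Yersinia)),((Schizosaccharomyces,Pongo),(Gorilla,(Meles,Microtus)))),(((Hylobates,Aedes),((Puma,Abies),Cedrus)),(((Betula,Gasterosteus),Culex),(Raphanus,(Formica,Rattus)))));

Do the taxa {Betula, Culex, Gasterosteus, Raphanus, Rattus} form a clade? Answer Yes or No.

The MRCA of the listed taxa subtends (((Betula,Gasterosteus),Culex),(Raphanus,(Formica,Rattus))).
That clade also contains Formica, which is not in the proposed group, so the group is not monophyletic.

No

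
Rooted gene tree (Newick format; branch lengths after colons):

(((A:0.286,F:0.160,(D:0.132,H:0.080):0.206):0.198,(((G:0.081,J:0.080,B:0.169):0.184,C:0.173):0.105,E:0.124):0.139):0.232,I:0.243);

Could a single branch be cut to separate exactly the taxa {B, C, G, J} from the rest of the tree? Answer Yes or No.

The most recent common ancestor of these taxa subtends ((G,J,B),C).
That clade has exactly 4 tips — every listed taxon and nothing else — so the group is monophyletic.

Yes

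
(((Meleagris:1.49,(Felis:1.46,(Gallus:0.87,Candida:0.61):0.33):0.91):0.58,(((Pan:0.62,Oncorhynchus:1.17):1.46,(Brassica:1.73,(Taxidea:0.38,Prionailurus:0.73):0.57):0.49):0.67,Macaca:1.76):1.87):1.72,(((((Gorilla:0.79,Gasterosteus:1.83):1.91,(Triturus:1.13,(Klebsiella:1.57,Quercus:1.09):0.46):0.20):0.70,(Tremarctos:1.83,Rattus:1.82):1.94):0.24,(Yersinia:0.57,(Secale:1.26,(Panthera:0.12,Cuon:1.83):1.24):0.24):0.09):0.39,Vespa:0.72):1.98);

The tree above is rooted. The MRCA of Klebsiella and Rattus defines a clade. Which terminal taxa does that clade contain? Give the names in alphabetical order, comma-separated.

Gasterosteus, Gorilla, Klebsiella, Quercus, Rattus, Tremarctos, Triturus

Tracing Klebsiella: it sits inside (Klebsiella,Quercus).
Tracing Rattus: it sits inside (Tremarctos,Rattus).
The smallest clade enclosing both is (((Gorilla,Gasterosteus),(Triturus,(Klebsiella,Quercus))),(Tremarctos,Rattus)); the answer is its 7 terminal taxa in alphabetical order.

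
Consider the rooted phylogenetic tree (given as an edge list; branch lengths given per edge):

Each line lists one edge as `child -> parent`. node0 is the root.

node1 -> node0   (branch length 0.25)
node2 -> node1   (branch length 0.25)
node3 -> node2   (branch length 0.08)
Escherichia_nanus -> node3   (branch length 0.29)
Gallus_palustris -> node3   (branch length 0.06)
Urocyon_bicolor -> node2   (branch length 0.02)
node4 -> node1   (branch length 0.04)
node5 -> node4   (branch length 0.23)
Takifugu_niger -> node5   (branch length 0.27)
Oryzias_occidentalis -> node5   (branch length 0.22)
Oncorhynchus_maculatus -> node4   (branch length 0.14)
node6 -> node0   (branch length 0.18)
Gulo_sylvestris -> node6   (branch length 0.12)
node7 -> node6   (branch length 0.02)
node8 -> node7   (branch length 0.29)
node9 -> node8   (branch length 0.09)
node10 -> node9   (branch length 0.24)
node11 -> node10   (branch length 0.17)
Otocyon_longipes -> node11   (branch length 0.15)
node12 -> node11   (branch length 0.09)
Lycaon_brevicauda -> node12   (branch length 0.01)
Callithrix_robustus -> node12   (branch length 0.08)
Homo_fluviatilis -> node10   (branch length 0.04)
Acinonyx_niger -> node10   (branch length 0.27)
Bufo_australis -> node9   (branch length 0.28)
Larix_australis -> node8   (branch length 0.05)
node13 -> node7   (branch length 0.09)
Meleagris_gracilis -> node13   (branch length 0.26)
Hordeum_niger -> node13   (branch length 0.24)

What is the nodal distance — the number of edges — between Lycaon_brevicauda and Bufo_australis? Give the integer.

The MRCA of Lycaon_brevicauda and Bufo_australis is the node subtending (((Otocyon_longipes,(Lycaon_brevicauda,Callithrix_robustus)),Homo_fluviatilis,Acinonyx_niger),Bufo_australis).
From Lycaon_brevicauda up to that node: 4 branches. From Bufo_australis up to the same node: 1 branch. Total: 4 + 1 = 5.

5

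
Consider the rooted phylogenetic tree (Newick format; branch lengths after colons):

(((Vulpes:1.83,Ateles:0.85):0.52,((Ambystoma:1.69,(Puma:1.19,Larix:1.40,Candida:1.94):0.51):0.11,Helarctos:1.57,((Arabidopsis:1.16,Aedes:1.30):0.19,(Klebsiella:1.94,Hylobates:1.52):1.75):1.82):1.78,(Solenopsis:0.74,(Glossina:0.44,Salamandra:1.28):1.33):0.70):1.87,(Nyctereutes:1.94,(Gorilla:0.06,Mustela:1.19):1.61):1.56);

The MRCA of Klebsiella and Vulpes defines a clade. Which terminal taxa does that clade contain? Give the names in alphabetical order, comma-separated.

Aedes, Ambystoma, Arabidopsis, Ateles, Candida, Glossina, Helarctos, Hylobates, Klebsiella, Larix, Puma, Salamandra, Solenopsis, Vulpes

Tracing Klebsiella: it sits inside (Klebsiella,Hylobates).
Tracing Vulpes: it sits inside (Vulpes,Ateles).
The smallest clade enclosing both is ((Vulpes,Ateles),((Ambystoma,(Puma,Larix,Candida)),Helarctos,((Arabidopsis,Aedes),(Klebsiella,Hylobates))),(Solenopsis,(Glossina,Salamandra))); the answer is its 14 terminal taxa in alphabetical order.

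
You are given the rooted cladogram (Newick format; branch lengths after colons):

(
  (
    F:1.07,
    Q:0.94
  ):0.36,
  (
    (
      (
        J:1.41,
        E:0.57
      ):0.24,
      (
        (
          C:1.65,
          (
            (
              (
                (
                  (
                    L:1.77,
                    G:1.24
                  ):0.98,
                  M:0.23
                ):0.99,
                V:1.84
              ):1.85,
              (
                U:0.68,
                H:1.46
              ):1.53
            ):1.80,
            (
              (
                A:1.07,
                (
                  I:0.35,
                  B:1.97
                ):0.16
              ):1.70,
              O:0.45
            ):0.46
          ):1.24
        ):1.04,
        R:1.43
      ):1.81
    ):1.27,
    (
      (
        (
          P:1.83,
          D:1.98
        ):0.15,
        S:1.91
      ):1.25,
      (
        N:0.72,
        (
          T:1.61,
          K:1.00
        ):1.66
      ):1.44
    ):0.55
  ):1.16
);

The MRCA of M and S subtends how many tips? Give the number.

The MRCA of M and S is the node subtending (((J,E),((C,(((((L,G),M),V),(U,H)),((A,(I,B)),O))),R)),(((P,D),S),(N,(T,K)))).
That clade contains 20 terminal taxa: A, B, C, D, E, G, H, I, J, K, L, M, N, O, P, R, S, T, U, V.

20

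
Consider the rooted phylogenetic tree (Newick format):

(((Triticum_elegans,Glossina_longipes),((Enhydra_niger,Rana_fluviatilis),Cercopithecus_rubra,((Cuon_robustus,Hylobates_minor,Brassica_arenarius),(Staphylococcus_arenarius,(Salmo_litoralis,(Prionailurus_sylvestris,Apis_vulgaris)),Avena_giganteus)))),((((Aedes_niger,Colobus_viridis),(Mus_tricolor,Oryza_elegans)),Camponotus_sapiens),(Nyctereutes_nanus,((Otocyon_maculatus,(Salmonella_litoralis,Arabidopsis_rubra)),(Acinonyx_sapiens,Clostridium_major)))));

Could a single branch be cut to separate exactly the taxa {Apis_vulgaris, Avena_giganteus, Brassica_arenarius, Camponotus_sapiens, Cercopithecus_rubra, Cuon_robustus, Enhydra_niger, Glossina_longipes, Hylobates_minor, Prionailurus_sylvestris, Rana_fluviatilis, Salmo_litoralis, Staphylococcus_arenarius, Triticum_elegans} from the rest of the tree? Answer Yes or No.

The MRCA of the listed taxa is the root, so the smallest clade containing them is the whole tree.
That clade also contains Acinonyx_sapiens, Aedes_niger, Arabidopsis_rubra, Clostridium_major, Colobus_viridis, Mus_tricolor, Nyctereutes_nanus, Oryza_elegans, Otocyon_maculatus, Salmonella_litoralis, which are not in the proposed group, so the group is not monophyletic.

No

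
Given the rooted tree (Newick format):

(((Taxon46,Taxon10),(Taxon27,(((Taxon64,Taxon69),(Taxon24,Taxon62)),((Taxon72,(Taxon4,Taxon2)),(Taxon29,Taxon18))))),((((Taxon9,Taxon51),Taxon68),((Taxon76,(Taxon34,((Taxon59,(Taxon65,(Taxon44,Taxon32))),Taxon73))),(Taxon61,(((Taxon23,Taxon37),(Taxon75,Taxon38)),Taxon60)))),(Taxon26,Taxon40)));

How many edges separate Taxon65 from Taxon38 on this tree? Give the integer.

11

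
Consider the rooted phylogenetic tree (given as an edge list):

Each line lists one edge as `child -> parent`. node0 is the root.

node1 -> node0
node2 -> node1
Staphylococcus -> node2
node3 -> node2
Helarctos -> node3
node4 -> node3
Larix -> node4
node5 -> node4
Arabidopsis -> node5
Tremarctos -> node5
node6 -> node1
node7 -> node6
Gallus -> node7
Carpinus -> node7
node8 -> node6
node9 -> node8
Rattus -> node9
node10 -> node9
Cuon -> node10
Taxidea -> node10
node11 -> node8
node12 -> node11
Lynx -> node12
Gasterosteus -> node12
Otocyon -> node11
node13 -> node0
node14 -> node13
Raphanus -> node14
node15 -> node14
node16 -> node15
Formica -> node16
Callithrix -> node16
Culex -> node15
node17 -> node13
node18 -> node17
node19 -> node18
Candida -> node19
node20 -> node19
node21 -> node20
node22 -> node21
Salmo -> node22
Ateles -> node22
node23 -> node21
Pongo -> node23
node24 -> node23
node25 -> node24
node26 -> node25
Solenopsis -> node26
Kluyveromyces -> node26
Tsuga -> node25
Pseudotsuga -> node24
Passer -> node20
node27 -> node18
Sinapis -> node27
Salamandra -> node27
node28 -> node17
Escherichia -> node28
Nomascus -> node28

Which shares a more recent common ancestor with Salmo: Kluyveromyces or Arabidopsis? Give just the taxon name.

Kluyveromyces

The MRCA of Salmo and Kluyveromyces subtends ((Salmo,Ateles),(Pongo,(((Solenopsis,Kluyveromyces),Tsuga),Pseudotsuga))) (7 taxa).
The MRCA of Salmo and Arabidopsis is the root, subtending the entire tree (30 taxa).
The first is nested inside the second, so Salmo shares a more recent common ancestor with Kluyveromyces.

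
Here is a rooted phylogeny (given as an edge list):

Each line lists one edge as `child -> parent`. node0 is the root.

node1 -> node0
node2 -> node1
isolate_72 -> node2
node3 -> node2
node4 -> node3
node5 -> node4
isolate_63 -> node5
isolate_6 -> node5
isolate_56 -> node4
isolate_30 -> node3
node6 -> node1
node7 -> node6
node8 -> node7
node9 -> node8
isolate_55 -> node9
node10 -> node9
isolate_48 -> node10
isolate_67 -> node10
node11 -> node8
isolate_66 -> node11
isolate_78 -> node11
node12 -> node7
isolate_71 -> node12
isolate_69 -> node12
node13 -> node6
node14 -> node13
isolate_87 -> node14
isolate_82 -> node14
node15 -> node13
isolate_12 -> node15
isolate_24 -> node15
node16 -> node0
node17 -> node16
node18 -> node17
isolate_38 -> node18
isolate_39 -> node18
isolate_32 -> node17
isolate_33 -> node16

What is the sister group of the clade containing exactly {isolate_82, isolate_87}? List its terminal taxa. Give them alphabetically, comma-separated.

The clade containing exactly {isolate_82, isolate_87} attaches to the tree at the node subtending ((isolate_87,isolate_82),(isolate_12,isolate_24)).
The other lineage descending from that same node — the sister group — is (isolate_12,isolate_24); its 2 tips in alphabetical order are the answer.

isolate_12, isolate_24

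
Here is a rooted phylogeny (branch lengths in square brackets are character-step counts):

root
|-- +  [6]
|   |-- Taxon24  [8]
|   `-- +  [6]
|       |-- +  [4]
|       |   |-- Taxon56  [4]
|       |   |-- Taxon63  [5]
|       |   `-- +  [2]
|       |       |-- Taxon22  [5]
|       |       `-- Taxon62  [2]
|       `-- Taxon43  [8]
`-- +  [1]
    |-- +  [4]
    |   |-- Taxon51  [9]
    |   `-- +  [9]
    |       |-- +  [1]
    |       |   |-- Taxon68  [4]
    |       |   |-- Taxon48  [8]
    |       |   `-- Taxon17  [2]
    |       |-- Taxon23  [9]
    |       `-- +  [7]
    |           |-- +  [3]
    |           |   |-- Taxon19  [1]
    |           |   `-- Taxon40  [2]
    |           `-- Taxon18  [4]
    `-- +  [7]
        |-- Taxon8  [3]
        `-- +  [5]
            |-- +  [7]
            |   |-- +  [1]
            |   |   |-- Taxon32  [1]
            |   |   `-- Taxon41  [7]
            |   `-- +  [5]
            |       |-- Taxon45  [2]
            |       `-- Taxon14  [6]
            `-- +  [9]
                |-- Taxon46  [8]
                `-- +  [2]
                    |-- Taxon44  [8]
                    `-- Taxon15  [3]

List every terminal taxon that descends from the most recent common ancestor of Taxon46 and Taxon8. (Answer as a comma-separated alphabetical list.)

Taxon14, Taxon15, Taxon32, Taxon41, Taxon44, Taxon45, Taxon46, Taxon8

Tracing Taxon46: it sits inside (Taxon46,(Taxon44,Taxon15)).
Tracing Taxon8: it sits inside (Taxon8,(((Taxon32,Taxon41),(Taxon45,Taxon14)),(Taxon46,(Taxon44,Taxon15)))).
The smallest clade enclosing both is (Taxon8,(((Taxon32,Taxon41),(Taxon45,Taxon14)),(Taxon46,(Taxon44,Taxon15)))); the answer is its 8 terminal taxa in alphabetical order.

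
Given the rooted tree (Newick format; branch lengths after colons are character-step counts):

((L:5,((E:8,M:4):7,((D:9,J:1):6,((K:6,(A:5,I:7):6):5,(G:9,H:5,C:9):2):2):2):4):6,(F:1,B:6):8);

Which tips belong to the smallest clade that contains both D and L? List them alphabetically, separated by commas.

Tracing D: it sits inside (D,J).
Tracing L: it sits inside (L,((E,M),((D,J),((K,(A,I)),(G,H,C))))).
The smallest clade enclosing both is (L,((E,M),((D,J),((K,(A,I)),(G,H,C))))); the answer is its 11 terminal taxa in alphabetical order.

A, C, D, E, G, H, I, J, K, L, M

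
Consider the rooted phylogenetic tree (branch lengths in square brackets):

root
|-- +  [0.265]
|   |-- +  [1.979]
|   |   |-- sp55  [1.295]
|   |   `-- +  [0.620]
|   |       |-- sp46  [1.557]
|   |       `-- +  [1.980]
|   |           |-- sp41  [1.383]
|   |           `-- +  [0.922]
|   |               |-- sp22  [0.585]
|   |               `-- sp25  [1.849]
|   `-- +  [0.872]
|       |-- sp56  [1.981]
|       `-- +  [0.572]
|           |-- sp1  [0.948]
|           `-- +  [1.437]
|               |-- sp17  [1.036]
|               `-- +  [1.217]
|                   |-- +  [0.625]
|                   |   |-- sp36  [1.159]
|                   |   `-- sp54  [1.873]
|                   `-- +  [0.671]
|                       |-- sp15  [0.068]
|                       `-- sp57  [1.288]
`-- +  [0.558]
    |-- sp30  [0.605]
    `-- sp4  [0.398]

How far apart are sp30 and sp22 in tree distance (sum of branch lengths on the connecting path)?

The path runs sp30 → … → MRCA → … → sp22; the MRCA is the root of the tree.
Branch lengths along that path: 0.605 + 0.558 + 0.265 + 1.979 + 0.620 + 1.980 + 0.922 + 0.585 = 7.514.

7.514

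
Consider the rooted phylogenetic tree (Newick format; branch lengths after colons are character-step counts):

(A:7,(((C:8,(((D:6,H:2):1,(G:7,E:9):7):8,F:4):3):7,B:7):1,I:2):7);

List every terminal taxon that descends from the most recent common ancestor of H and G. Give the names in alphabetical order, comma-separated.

Tracing H: it sits inside (D,H).
Tracing G: it sits inside (G,E).
The smallest clade enclosing both is ((D,H),(G,E)); the answer is its 4 terminal taxa in alphabetical order.

D, E, G, H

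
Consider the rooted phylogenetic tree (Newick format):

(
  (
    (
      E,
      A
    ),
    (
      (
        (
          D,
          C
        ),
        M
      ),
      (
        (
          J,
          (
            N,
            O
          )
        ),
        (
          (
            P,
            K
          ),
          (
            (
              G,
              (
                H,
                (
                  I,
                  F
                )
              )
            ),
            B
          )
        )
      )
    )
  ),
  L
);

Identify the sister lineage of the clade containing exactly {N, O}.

The clade containing exactly {N, O} attaches to the tree at the node subtending (J,(N,O)).
The other lineage descending from that same node — the sister group — is the single tip J.

J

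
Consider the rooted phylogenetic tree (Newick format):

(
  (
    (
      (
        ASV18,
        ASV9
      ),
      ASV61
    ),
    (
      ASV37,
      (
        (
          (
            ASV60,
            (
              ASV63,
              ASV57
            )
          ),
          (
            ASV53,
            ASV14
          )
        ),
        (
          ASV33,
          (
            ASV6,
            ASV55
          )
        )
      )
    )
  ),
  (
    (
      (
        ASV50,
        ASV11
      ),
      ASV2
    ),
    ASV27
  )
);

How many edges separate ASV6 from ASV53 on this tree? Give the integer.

6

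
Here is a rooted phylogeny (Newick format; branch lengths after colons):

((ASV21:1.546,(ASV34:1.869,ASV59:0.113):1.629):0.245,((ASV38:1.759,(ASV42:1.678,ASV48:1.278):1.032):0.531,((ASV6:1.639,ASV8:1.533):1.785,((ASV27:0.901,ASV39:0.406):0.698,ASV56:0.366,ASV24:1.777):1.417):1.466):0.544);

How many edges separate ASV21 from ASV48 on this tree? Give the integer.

6

The MRCA of ASV21 and ASV48 is the root of the tree.
From ASV21 up to that node: 2 branches. From ASV48 up to the same node: 4 branches. Total: 2 + 4 = 6.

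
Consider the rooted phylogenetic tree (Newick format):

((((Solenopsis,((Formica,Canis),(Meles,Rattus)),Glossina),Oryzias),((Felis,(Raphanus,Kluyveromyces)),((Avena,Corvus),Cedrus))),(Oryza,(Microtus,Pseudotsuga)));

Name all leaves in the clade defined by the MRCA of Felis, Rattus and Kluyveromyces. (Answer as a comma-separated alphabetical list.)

Tracing Felis: it sits inside (Felis,(Raphanus,Kluyveromyces)).
Tracing Rattus: it sits inside (Meles,Rattus).
Tracing Kluyveromyces: it sits inside (Raphanus,Kluyveromyces).
The smallest clade enclosing all 3 is (((Solenopsis,((Formica,Canis),(Meles,Rattus)),Glossina),Oryzias),((Felis,(Raphanus,Kluyveromyces)),((Avena,Corvus),Cedrus))); the answer is its 13 terminal taxa in alphabetical order.

Avena, Canis, Cedrus, Corvus, Felis, Formica, Glossina, Kluyveromyces, Meles, Oryzias, Raphanus, Rattus, Solenopsis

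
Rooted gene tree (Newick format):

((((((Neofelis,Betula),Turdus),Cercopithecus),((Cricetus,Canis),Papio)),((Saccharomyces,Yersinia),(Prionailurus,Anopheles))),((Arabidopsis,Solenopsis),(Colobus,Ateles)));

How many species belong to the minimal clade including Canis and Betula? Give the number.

The MRCA of Canis and Betula is the node subtending ((((Neofelis,Betula),Turdus),Cercopithecus),((Cricetus,Canis),Papio)).
That clade contains 7 terminal taxa: Betula, Canis, Cercopithecus, Cricetus, Neofelis, Papio, Turdus.

7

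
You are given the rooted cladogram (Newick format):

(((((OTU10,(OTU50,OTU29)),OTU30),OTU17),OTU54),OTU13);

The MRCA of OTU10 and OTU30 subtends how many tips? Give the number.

The MRCA of OTU10 and OTU30 is the node subtending ((OTU10,(OTU50,OTU29)),OTU30).
That clade contains 4 terminal taxa: OTU10, OTU29, OTU30, OTU50.

4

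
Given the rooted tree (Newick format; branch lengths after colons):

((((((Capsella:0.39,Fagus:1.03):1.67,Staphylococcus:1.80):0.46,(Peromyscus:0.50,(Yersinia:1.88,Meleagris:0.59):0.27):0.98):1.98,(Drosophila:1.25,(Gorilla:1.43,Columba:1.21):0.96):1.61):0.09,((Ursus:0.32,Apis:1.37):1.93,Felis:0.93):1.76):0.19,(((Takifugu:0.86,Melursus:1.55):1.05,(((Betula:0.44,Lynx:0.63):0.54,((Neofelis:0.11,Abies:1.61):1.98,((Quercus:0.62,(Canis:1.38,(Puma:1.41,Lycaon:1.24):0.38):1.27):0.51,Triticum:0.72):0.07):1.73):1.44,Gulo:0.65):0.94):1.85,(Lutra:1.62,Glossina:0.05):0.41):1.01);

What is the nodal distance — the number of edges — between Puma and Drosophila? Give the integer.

The MRCA of Puma and Drosophila is the root of the tree.
From Puma up to that node: 10 branches. From Drosophila up to the same node: 4 branches. Total: 10 + 4 = 14.

14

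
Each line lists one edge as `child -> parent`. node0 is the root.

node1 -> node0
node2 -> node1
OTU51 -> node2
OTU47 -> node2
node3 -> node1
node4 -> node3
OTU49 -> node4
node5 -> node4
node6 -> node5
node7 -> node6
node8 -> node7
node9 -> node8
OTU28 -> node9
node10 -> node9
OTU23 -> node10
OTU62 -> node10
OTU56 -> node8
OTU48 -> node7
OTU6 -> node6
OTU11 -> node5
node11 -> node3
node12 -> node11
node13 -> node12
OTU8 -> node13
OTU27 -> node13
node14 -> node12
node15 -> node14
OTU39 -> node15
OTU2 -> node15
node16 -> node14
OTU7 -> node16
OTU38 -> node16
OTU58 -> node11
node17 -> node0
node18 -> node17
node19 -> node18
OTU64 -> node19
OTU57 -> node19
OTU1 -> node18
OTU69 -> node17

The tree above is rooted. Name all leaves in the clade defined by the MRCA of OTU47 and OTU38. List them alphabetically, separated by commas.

Tracing OTU47: it sits inside (OTU51,OTU47).
Tracing OTU38: it sits inside (OTU7,OTU38).
The smallest clade enclosing both is ((OTU51,OTU47),((OTU49,(((((OTU28,(OTU23,OTU62)),OTU56),OTU48),OTU6),OTU11)),(((OTU8,OTU27),((OTU39,OTU2),(OTU7,OTU38))),OTU58))); the answer is its 17 terminal taxa in alphabetical order.

OTU11, OTU2, OTU23, OTU27, OTU28, OTU38, OTU39, OTU47, OTU48, OTU49, OTU51, OTU56, OTU58, OTU6, OTU62, OTU7, OTU8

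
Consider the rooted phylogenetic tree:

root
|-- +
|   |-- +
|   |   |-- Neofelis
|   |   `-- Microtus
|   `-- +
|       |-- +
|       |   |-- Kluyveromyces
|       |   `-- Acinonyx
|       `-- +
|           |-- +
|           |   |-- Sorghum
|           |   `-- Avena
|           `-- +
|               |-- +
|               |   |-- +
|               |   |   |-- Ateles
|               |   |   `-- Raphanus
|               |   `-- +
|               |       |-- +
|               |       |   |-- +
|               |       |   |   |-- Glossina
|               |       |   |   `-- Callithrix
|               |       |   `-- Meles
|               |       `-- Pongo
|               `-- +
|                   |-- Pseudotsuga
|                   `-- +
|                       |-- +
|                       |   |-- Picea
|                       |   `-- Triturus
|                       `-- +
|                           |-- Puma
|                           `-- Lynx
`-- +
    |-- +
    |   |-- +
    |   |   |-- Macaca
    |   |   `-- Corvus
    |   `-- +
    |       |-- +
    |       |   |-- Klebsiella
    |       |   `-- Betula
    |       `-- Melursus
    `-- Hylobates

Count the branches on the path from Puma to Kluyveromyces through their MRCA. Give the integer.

8

The MRCA of Puma and Kluyveromyces is the node subtending ((Kluyveromyces,Acinonyx),((Sorghum,Avena),(((Ateles,Raphanus),(((Glossina,Callithrix),Meles),Pongo)),(Pseudotsuga,((Picea,Triturus),(Puma,Lynx)))))).
From Puma up to that node: 6 branches. From Kluyveromyces up to the same node: 2 branches. Total: 6 + 2 = 8.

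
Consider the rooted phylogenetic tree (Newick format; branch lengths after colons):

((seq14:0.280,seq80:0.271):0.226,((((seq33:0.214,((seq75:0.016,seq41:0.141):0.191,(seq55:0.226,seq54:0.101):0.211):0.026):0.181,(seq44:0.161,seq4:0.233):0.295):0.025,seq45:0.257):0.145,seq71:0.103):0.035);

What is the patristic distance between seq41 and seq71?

The path runs seq41 → … → MRCA → … → seq71; the MRCA is the node subtending ((((seq33,((seq75,seq41),(seq55,seq54))),(seq44,seq4)),seq45),seq71).
Branch lengths along that path: 0.141 + 0.191 + 0.026 + 0.181 + 0.025 + 0.145 + 0.103 = 0.812.

0.812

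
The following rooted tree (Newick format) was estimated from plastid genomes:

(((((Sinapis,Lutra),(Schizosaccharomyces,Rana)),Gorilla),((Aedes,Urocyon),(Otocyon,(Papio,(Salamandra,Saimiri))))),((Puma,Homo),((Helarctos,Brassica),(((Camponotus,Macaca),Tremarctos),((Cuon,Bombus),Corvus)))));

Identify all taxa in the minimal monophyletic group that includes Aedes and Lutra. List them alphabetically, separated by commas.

Aedes, Gorilla, Lutra, Otocyon, Papio, Rana, Saimiri, Salamandra, Schizosaccharomyces, Sinapis, Urocyon

Tracing Aedes: it sits inside (Aedes,Urocyon).
Tracing Lutra: it sits inside (Sinapis,Lutra).
The smallest clade enclosing both is ((((Sinapis,Lutra),(Schizosaccharomyces,Rana)),Gorilla),((Aedes,Urocyon),(Otocyon,(Papio,(Salamandra,Saimiri))))); the answer is its 11 terminal taxa in alphabetical order.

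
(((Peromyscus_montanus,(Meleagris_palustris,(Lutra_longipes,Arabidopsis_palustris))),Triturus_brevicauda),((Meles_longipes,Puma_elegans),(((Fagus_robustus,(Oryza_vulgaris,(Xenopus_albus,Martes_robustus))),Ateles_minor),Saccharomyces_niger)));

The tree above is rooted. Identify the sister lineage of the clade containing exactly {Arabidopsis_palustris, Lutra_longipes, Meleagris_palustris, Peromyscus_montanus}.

The clade containing exactly {Arabidopsis_palustris, Lutra_longipes, Meleagris_palustris, Peromyscus_montanus} attaches to the tree at the node subtending ((Peromyscus_montanus,(Meleagris_palustris,(Lutra_longipes,Arabidopsis_palustris))),Triturus_brevicauda).
The other lineage descending from that same node — the sister group — is the single tip Triturus_brevicauda.

Triturus_brevicauda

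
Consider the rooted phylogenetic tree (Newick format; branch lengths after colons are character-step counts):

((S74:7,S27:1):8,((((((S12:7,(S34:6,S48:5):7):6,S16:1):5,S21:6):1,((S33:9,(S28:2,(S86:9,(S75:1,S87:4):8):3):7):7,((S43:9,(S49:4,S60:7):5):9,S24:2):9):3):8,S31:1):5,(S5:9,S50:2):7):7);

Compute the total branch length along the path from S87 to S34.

The path runs S87 → … → MRCA → … → S34; the MRCA is the node subtending ((((S12,(S34,S48)),S16),S21),((S33,(S28,(S86,(S75,S87)))),((S43,(S49,S60)),S24))).
Branch lengths along that path: 4 + 8 + 3 + 7 + 7 + 3 + 1 + 5 + 6 + 7 + 6 = 57.

57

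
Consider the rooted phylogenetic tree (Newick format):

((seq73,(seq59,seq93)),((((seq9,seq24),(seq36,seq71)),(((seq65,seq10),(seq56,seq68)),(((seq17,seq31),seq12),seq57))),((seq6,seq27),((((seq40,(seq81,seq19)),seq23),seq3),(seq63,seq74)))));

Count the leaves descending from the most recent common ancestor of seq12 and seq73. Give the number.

The MRCA of seq12 and seq73 is the root, so the clade is the entire tree.
That clade contains 24 terminal taxa: seq10, seq12, seq17, seq19, seq23, seq24, seq27, seq3, seq31, seq36, seq40, seq56, seq57, seq59, seq6, seq63, seq65, seq68, seq71, seq73, seq74, seq81, seq9, seq93.

24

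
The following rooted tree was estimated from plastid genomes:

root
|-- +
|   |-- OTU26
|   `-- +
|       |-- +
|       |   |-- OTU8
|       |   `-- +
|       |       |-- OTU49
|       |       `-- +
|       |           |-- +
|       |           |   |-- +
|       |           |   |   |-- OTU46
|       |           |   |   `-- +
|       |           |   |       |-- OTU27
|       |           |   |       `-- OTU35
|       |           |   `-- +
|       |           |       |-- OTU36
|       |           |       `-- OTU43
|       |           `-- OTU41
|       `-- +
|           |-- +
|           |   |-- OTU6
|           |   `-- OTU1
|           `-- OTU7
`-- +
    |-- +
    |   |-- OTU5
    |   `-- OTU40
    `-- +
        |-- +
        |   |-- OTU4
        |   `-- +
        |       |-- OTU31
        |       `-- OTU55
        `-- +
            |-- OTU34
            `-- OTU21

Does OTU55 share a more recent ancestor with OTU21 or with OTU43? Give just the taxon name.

The MRCA of OTU55 and OTU21 subtends ((OTU4,(OTU31,OTU55)),(OTU34,OTU21)) (5 taxa).
The MRCA of OTU55 and OTU43 is the root, subtending the entire tree (19 taxa).
The first is nested inside the second, so OTU55 shares a more recent common ancestor with OTU21.

OTU21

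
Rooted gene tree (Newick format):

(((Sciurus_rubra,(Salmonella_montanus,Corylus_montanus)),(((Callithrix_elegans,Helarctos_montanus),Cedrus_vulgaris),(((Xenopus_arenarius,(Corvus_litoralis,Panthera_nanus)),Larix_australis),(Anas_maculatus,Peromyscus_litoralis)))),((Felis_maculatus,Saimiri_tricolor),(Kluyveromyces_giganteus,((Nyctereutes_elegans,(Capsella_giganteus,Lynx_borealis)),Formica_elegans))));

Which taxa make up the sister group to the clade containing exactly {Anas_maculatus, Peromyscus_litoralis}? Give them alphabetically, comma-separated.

The clade containing exactly {Anas_maculatus, Peromyscus_litoralis} attaches to the tree at the node subtending (((Xenopus_arenarius,(Corvus_litoralis,Panthera_nanus)),Larix_australis),(Anas_maculatus,Peromyscus_litoralis)).
The other lineage descending from that same node — the sister group — is ((Xenopus_arenarius,(Corvus_litoralis,Panthera_nanus)),Larix_australis); its 4 tips in alphabetical order are the answer.

Corvus_litoralis, Larix_australis, Panthera_nanus, Xenopus_arenarius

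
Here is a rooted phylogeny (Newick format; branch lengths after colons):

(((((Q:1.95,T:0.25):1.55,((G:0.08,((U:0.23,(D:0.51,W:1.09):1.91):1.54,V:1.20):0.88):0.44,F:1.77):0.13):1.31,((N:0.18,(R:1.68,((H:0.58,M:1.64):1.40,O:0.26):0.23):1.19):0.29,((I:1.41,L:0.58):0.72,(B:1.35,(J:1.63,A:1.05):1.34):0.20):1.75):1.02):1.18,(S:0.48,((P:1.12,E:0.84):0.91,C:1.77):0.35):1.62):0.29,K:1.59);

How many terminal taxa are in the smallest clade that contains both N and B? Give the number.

The MRCA of N and B is the node subtending ((N,(R,((H,M),O))),((I,L),(B,(J,A)))).
That clade contains 10 terminal taxa: A, B, H, I, J, L, M, N, O, R.

10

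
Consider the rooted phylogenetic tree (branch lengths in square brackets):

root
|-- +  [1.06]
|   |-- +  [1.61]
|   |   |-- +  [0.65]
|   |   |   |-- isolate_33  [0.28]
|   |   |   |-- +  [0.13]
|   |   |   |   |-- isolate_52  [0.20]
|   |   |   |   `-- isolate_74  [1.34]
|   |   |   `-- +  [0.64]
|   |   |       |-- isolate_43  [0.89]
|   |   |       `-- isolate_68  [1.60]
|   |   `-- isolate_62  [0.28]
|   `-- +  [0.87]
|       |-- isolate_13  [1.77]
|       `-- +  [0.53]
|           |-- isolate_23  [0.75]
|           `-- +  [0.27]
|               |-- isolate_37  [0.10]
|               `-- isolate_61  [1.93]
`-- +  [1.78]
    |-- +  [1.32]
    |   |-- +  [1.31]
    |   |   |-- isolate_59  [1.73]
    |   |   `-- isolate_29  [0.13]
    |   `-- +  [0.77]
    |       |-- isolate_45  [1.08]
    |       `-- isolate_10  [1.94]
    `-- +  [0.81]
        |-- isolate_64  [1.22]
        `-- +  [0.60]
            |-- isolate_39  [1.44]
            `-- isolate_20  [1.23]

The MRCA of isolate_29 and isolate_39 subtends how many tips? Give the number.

The MRCA of isolate_29 and isolate_39 is the node subtending (((isolate_59,isolate_29),(isolate_45,isolate_10)),(isolate_64,(isolate_39,isolate_20))).
That clade contains 7 terminal taxa: isolate_10, isolate_20, isolate_29, isolate_39, isolate_45, isolate_59, isolate_64.

7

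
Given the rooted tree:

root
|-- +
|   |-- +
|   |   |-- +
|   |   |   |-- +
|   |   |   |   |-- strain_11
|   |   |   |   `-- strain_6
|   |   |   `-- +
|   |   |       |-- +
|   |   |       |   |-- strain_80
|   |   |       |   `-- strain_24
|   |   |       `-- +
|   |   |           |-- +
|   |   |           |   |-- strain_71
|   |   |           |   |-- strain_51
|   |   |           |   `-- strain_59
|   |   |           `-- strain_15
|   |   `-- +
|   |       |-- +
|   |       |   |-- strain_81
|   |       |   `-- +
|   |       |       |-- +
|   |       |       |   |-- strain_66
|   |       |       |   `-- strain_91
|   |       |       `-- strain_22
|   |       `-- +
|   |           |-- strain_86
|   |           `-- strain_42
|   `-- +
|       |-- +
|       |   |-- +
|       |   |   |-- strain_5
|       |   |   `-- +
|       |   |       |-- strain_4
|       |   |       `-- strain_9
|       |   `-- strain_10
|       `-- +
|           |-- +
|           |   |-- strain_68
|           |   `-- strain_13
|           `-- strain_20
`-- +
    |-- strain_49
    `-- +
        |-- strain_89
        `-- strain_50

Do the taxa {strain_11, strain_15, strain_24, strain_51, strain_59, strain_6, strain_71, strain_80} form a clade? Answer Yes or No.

The most recent common ancestor of these taxa subtends ((strain_11,strain_6),((strain_80,strain_24),((strain_71,strain_51,strain_59),strain_15))).
That clade has exactly 8 tips — every listed taxon and nothing else — so the group is monophyletic.

Yes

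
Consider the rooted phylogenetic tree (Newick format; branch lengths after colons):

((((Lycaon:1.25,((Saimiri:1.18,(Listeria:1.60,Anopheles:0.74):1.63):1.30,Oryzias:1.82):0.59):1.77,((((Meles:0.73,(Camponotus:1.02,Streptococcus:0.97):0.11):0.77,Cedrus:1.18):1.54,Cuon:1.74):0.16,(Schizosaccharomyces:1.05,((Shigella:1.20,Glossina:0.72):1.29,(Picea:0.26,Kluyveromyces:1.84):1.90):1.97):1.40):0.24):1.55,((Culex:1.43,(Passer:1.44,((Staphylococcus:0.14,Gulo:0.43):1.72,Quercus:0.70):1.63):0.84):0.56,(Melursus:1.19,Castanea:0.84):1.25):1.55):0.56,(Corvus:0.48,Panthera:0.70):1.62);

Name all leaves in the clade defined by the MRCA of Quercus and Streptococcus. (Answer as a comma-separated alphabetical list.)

Tracing Quercus: it sits inside ((Staphylococcus,Gulo),Quercus).
Tracing Streptococcus: it sits inside (Camponotus,Streptococcus).
The smallest clade enclosing both is (((Lycaon,((Saimiri,(Listeria,Anopheles)),Oryzias)),((((Meles,(Camponotus,Streptococcus)),Cedrus),Cuon),(Schizosaccharomyces,((Shigella,Glossina),(Picea,Kluyveromyces))))),((Culex,(Passer,((Staphylococcus,Gulo),Quercus))),(Melursus,Castanea))); the answer is its 22 terminal taxa in alphabetical order.

Anopheles, Camponotus, Castanea, Cedrus, Culex, Cuon, Glossina, Gulo, Kluyveromyces, Listeria, Lycaon, Meles, Melursus, Oryzias, Passer, Picea, Quercus, Saimiri, Schizosaccharomyces, Shigella, Staphylococcus, Streptococcus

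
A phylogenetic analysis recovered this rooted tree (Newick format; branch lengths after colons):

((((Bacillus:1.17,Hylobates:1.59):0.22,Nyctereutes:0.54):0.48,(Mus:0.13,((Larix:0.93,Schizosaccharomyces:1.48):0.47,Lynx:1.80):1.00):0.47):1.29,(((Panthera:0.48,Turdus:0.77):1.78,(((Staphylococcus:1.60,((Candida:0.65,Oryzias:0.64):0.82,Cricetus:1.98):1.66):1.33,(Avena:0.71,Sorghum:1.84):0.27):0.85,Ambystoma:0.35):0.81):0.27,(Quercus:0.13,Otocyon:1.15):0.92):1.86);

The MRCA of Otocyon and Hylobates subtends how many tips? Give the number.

The MRCA of Otocyon and Hylobates is the root, so the clade is the entire tree.
That clade contains 18 terminal taxa: Ambystoma, Avena, Bacillus, Candida, Cricetus, Hylobates, Larix, Lynx, Mus, Nyctereutes, Oryzias, Otocyon, Panthera, Quercus, Schizosaccharomyces, Sorghum, Staphylococcus, Turdus.

18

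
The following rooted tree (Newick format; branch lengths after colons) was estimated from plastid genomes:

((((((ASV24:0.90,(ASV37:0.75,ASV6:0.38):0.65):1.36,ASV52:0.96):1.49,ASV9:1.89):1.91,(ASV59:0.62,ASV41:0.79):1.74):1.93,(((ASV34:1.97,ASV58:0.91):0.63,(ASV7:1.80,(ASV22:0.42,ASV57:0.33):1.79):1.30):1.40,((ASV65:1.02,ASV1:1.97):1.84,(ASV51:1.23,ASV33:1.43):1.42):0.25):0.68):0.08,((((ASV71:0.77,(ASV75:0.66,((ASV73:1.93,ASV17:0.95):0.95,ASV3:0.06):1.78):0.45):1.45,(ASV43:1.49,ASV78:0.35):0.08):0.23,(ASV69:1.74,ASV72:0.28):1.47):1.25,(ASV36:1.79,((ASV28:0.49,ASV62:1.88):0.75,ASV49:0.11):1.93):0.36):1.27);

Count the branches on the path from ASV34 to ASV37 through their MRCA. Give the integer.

10

The MRCA of ASV34 and ASV37 is the node subtending (((((ASV24,(ASV37,ASV6)),ASV52),ASV9),(ASV59,ASV41)),(((ASV34,ASV58),(ASV7,(ASV22,ASV57))),((ASV65,ASV1),(ASV51,ASV33)))).
From ASV34 up to that node: 4 branches. From ASV37 up to the same node: 6 branches. Total: 4 + 6 = 10.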